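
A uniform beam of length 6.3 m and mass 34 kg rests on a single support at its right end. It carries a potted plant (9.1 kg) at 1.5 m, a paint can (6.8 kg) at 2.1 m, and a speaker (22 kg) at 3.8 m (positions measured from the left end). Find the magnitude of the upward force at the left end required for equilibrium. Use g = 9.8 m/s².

Taking torques about the right end:
Beam weight: 34 × 9.8 = 333.2 N down at 3.15 m → arm 3.15 m, τ = 333.2 × 3.15 = 1050 N·m counterclockwise.
Potted plant: 9.1 × 9.8 = 89.18 N down at 1.5 m → arm 4.8 m, τ = 89.18 × 4.8 = 428.1 N·m counterclockwise.
Paint can: 6.8 × 9.8 = 66.64 N down at 2.1 m → arm 4.2 m, τ = 66.64 × 4.2 = 279.9 N·m counterclockwise.
Speaker: 22 × 9.8 = 215.6 N down at 3.8 m → arm 2.5 m, τ = 215.6 × 2.5 = 539 N·m counterclockwise.
Net moment of the loads = 2297 N·m counterclockwise.
The upward force F acts at the left end, arm 6.3 m, giving F × 6.3 clockwise.
For rotational equilibrium, F × 6.3 = 2297, so F = 2297 / 6.3 = 365 N.

F ≈ 365 N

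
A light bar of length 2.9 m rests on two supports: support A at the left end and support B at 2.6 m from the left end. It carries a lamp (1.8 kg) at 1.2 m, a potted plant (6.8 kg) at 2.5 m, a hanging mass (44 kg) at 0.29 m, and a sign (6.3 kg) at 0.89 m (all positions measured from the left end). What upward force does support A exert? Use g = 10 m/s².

Choose support B as the axis so its reaction then has zero moment arm.
Lamp: 1.8 × 10 = 18 N down at 1.2 m → arm 1.4 m, τ = 18 × 1.4 = 25.2 N·m counterclockwise.
Potted plant: 6.8 × 10 = 68 N down at 2.5 m → arm 0.1 m, τ = 68 × 0.1 = 6.8 N·m counterclockwise.
Hanging mass: 44 × 10 = 440 N down at 0.29 m → arm 2.31 m, τ = 440 × 2.31 = 1016 N·m counterclockwise.
Sign: 6.3 × 10 = 63 N down at 0.89 m → arm 1.71 m, τ = 63 × 1.71 = 107.7 N·m counterclockwise.
Net load moment about support B = 1156 N·m counterclockwise.
Reaction R at support A is upward at 0 m, arm 2.6 m → moment R × 2.6 clockwise.
Balancing moments: R × 2.6 = 1156, giving R = 445 N.

R_A ≈ 445 N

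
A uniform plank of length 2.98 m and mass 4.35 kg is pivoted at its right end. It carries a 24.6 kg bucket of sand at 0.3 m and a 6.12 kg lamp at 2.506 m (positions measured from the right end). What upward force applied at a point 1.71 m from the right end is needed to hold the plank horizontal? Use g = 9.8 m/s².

Take moments about the right end.
Beam weight: 4.35 × 9.8 = 42.63 N down at 1.49 m → arm 1.49 m, τ = 42.63 × 1.49 = 63.52 N·m counterclockwise.
Bucket of sand: 24.6 × 9.8 = 241.1 N down at 0.3 m → arm 0.3 m, τ = 241.1 × 0.3 = 72.33 N·m counterclockwise.
Lamp: 6.12 × 9.8 = 59.98 N down at 2.506 m → arm 2.506 m, τ = 59.98 × 2.506 = 150.3 N·m counterclockwise.
Net moment of the loads = 286.1 N·m counterclockwise.
The upward force F acts at a point 1.71 m from the right end, arm 1.71 m, giving F × 1.71 clockwise.
Στ = 0 ⇒ F × 1.71 = 286.1 ⇒ F = 286.1 / 1.71 = 167 N.

F ≈ 167 N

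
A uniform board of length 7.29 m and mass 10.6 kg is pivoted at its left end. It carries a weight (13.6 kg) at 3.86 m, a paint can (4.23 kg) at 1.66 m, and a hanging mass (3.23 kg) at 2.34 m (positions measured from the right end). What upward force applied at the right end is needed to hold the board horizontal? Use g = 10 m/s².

Take moments about the left end.
Beam weight: 10.6 × 10 = 106 N down at 3.645 m → arm 3.645 m, τ = 106 × 3.645 = 386.4 N·m clockwise.
Weight: 13.6 × 10 = 136 N down at 3.86 m → arm 3.43 m, τ = 136 × 3.43 = 466.5 N·m clockwise.
Paint can: 4.23 × 10 = 42.3 N down at 1.66 m → arm 5.63 m, τ = 42.3 × 5.63 = 238.1 N·m clockwise.
Hanging mass: 3.23 × 10 = 32.3 N down at 2.34 m → arm 4.95 m, τ = 32.3 × 4.95 = 159.9 N·m clockwise.
Net moment of the loads = 1251 N·m clockwise.
The upward force F acts at the right end, arm 7.29 m, giving F × 7.29 counterclockwise.
Στ = 0 ⇒ F × 7.29 = 1251 ⇒ F = 1251 / 7.29 = 172 N.

F ≈ 172 N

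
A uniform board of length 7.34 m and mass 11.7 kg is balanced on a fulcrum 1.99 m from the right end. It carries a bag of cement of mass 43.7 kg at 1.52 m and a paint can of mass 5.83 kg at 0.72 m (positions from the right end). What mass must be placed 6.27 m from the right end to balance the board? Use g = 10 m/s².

About the fulcrum (at 1.99 m from the right end):
Beam weight: 11.7 × 10 = 117 N down at 3.67 m → arm 1.68 m, τ = 117 × 1.68 = 196.6 N·m counterclockwise.
Bag of cement: 43.7 × 10 = 437 N down at 1.52 m → arm 0.47 m, τ = 437 × 0.47 = 205.4 N·m clockwise.
Paint can: 5.83 × 10 = 58.3 N down at 0.72 m → arm 1.27 m, τ = 58.3 × 1.27 = 74.04 N·m clockwise.
Net moment of known loads = 82.84 N·m clockwise.
An unknown mass m at 6.27 m has arm 4.28 m; its moment is m·g·4.28 counterclockwise.
For rotational equilibrium, m × 10 × 4.28 = 82.84, so m = 82.84 / (10 × 4.28) = 1.94 kg.

m ≈ 1.94 kg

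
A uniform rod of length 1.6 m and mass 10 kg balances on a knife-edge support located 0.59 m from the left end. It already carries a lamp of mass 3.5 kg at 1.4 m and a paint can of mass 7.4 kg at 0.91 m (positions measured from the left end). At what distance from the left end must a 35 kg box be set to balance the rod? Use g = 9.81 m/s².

Sum moments about the knife-edge support (at 0.59 m from the left end) (the support reaction has zero arm there).
Beam weight: 10 × 9.81 = 98.1 N down at 0.8 m → arm 0.21 m, τ = 98.1 × 0.21 = 20.6 N·m clockwise.
Lamp: 3.5 × 9.81 = 34.34 N down at 1.4 m → arm 0.81 m, τ = 34.34 × 0.81 = 27.82 N·m clockwise.
Paint can: 7.4 × 9.81 = 72.59 N down at 0.91 m → arm 0.32 m, τ = 72.59 × 0.32 = 23.23 N·m clockwise.
Net moment of existing loads = 71.65 N·m clockwise.
The box weighs 35 × 9.81 = 343.4 N and must supply an equal counterclockwise moment, so its lever arm about the knife-edge support is 71.65 / 343.4 = 0.209 m.
That puts it at 0.59 − 0.209 = 0.381 m from the left end.

x ≈ 0.381 m from the left end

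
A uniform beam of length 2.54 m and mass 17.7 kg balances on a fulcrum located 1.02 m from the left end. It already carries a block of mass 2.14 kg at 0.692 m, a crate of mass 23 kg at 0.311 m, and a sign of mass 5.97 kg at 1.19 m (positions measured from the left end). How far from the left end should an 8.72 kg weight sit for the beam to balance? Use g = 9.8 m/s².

Taking torques about the fulcrum (at 1.02 m from the left end):
Beam weight: 17.7 × 9.8 = 173.5 N down at 1.27 m → arm 0.25 m, τ = 173.5 × 0.25 = 43.38 N·m clockwise.
Block: 2.14 × 9.8 = 20.97 N down at 0.692 m → arm 0.328 m, τ = 20.97 × 0.328 = 6.878 N·m counterclockwise.
Crate: 23 × 9.8 = 225.4 N down at 0.311 m → arm 0.709 m, τ = 225.4 × 0.709 = 159.8 N·m counterclockwise.
Sign: 5.97 × 9.8 = 58.51 N down at 1.19 m → arm 0.17 m, τ = 58.51 × 0.17 = 9.947 N·m clockwise.
Net moment of existing loads = 113.4 N·m counterclockwise.
The weight weighs 8.72 × 9.8 = 85.46 N and must supply an equal clockwise moment, so its lever arm about the fulcrum is 113.4 / 85.46 = 1.33 m.
That puts it at 1.02 + 1.33 = 2.35 m from the left end.

x ≈ 2.35 m from the left end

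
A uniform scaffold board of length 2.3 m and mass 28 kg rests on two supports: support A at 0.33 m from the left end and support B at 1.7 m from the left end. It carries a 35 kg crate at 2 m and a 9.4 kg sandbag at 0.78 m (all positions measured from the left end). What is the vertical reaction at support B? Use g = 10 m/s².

R_B ≈ 625 N

Choose support A as the axis so its reaction then has zero moment arm.
Beam weight: 28 × 10 = 280 N down at 1.15 m → arm 0.82 m, τ = 280 × 0.82 = 229.6 N·m clockwise.
Crate: 35 × 10 = 350 N down at 2 m → arm 1.67 m, τ = 350 × 1.67 = 584.5 N·m clockwise.
Sandbag: 9.4 × 10 = 94 N down at 0.78 m → arm 0.45 m, τ = 94 × 0.45 = 42.3 N·m clockwise.
Net load moment about support A = 856.4 N·m clockwise.
Reaction R at support B is upward at 1.7 m, arm 1.37 m → moment R × 1.37 counterclockwise.
Setting net torque to zero: R × 1.37 = 856.4 → R = 625 N.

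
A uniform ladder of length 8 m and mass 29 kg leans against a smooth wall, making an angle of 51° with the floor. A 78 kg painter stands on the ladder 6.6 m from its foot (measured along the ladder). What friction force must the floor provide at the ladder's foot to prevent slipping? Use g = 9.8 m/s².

Take moments about the foot of the ladder.
Ladder weight 29×9.8 = 284.2 N acts at 4 m along the ladder; its horizontal arm is 4·cos51° = 2.517 m → τ = 715.3 N·m clockwise.
Painter: 78×9.8 = 764.4 N at 6.6 m → arm 4.154 m → τ = 3175 N·m clockwise.
Wall normal N acts horizontally at the top; its moment arm is the height L sinθ = 8·sin51° = 6.217 m, counterclockwise.
Balancing moments: N × 6.217 = 3890, giving N = 626 N.
ΣFx = 0: friction at the foot balances the wall's push, so f = N_wall = 626 N.

f ≈ 626 N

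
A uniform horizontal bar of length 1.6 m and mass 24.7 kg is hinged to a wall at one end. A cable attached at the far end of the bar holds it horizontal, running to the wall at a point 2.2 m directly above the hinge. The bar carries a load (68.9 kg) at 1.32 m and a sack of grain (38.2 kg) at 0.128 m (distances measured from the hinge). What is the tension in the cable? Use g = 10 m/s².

About the hinge:
Beam weight: 24.7 × 10 = 247 N down at 0.8 m → arm 0.8 m, τ = 247 × 0.8 = 197.6 N·m clockwise.
Load: 68.9 × 10 = 689 N down at 1.32 m → arm 1.32 m, τ = 689 × 1.32 = 909.5 N·m clockwise.
Sack of grain: 38.2 × 10 = 382 N down at 0.128 m → arm 0.128 m, τ = 382 × 0.128 = 48.9 N·m clockwise.
Total clockwise load moment = 1156 N·m.
The cable tension T acts at 1.6 m; only its component perpendicular to the bar, T sinθ, produces torque. sinθ = h/√(h²+d²) = 2.2/√(2.2²+1.6²) = 0.8087.
For rotational equilibrium, T × 1.6 × 0.8087 = 1156, so T = 1156 / 1.294 = 893 N.

T ≈ 893 N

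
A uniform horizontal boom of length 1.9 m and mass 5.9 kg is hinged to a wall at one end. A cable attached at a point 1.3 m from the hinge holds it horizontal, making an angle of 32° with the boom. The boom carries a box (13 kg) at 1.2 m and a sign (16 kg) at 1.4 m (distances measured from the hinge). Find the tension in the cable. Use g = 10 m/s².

Taking torques about the hinge:
Beam weight: 5.9 × 10 = 59 N down at 0.95 m → arm 0.95 m, τ = 59 × 0.95 = 56.05 N·m clockwise.
Box: 13 × 10 = 130 N down at 1.2 m → arm 1.2 m, τ = 130 × 1.2 = 156 N·m clockwise.
Sign: 16 × 10 = 160 N down at 1.4 m → arm 1.4 m, τ = 160 × 1.4 = 224 N·m clockwise.
Total clockwise load moment = 436.1 N·m.
The cable tension T acts at 1.3 m; only its component perpendicular to the boom, T sinθ, produces torque. sin 32° = 0.5299.
Στ = 0 ⇒ T × 1.3 × 0.5299 = 436.1 ⇒ T = 436.1 / 0.6889 = 633 N.

T ≈ 633 N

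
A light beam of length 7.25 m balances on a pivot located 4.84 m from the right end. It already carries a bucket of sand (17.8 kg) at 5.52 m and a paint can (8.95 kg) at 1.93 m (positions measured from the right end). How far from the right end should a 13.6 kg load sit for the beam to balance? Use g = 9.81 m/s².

x ≈ 5.87 m from the right end

Sum moments about the pivot (at 4.84 m from the right end) (the support reaction has zero arm there).
Bucket of sand: 17.8 × 9.81 = 174.6 N down at 5.52 m → arm 0.68 m, τ = 174.6 × 0.68 = 118.7 N·m counterclockwise.
Paint can: 8.95 × 9.81 = 87.8 N down at 1.93 m → arm 2.91 m, τ = 87.8 × 2.91 = 255.5 N·m clockwise.
Net moment of existing loads = 136.8 N·m clockwise.
The load weighs 13.6 × 9.81 = 133.4 N and must supply an equal counterclockwise moment, so its lever arm about the pivot is 136.8 / 133.4 = 1.03 m.
That puts it at 4.84 + 1.03 = 5.87 m from the right end.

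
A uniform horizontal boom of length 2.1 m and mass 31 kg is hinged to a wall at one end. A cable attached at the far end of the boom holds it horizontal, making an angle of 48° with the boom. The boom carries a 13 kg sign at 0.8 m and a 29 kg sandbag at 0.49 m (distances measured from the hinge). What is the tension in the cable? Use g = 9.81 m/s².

T ≈ 359 N

Choose the hinge as the axis so the unknown hinge reaction has zero arm there.
Beam weight: 31 × 9.81 = 304.1 N down at 1.05 m → arm 1.05 m, τ = 304.1 × 1.05 = 319.3 N·m clockwise.
Sign: 13 × 9.81 = 127.5 N down at 0.8 m → arm 0.8 m, τ = 127.5 × 0.8 = 102 N·m clockwise.
Sandbag: 29 × 9.81 = 284.5 N down at 0.49 m → arm 0.49 m, τ = 284.5 × 0.49 = 139.4 N·m clockwise.
Total clockwise load moment = 560.7 N·m.
The cable tension T acts at 2.1 m; only its component perpendicular to the boom, T sinθ, produces torque. sin 48° = 0.7431.
Setting net torque to zero: T × 2.1 × 0.7431 = 560.7 → T = 560.7 / 1.561 = 359 N.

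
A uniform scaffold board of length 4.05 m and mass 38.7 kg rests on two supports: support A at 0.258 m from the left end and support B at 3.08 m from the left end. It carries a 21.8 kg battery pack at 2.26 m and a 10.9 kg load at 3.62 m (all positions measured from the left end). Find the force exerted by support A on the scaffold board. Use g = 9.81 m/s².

R_A ≈ 184 N

Choose support B as the axis so its reaction then has zero moment arm.
Beam weight: 38.7 × 9.81 = 379.6 N down at 2.025 m → arm 1.055 m, τ = 379.6 × 1.055 = 400.5 N·m counterclockwise.
Battery pack: 21.8 × 9.81 = 213.9 N down at 2.26 m → arm 0.82 m, τ = 213.9 × 0.82 = 175.4 N·m counterclockwise.
Load: 10.9 × 9.81 = 106.9 N down at 3.62 m → arm 0.54 m, τ = 106.9 × 0.54 = 57.73 N·m clockwise.
Net load moment about support B = 518.2 N·m counterclockwise.
Reaction R at support A is upward at 0.258 m, arm 2.822 m → moment R × 2.822 clockwise.
Στ = 0 ⇒ R × 2.822 = 518.2 ⇒ R = 184 N.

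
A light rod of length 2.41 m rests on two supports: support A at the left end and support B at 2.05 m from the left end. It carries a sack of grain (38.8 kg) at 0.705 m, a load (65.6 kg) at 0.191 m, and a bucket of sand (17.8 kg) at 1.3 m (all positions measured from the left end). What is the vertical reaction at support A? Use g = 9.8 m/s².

R_A ≈ 896 N

Sum moments about support B (its reaction then has zero moment arm).
Sack of grain: 38.8 × 9.8 = 380.2 N down at 0.705 m → arm 1.345 m, τ = 380.2 × 1.345 = 511.4 N·m counterclockwise.
Load: 65.6 × 9.8 = 642.9 N down at 0.191 m → arm 1.859 m, τ = 642.9 × 1.859 = 1195 N·m counterclockwise.
Bucket of sand: 17.8 × 9.8 = 174.4 N down at 1.3 m → arm 0.75 m, τ = 174.4 × 0.75 = 130.8 N·m counterclockwise.
Net load moment about support B = 1837 N·m counterclockwise.
Reaction R at support A is upward at 0 m, arm 2.05 m → moment R × 2.05 clockwise.
Setting net torque to zero: R × 2.05 = 1837 → R = 896 N.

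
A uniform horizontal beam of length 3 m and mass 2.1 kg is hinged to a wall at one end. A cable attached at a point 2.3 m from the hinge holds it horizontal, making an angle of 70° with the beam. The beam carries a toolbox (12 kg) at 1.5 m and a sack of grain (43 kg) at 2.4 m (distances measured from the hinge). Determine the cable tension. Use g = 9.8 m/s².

T ≈ 564 N

Taking torques about the hinge:
Beam weight: 2.1 × 9.8 = 20.58 N down at 1.5 m → arm 1.5 m, τ = 20.58 × 1.5 = 30.87 N·m clockwise.
Toolbox: 12 × 9.8 = 117.6 N down at 1.5 m → arm 1.5 m, τ = 117.6 × 1.5 = 176.4 N·m clockwise.
Sack of grain: 43 × 9.8 = 421.4 N down at 2.4 m → arm 2.4 m, τ = 421.4 × 2.4 = 1011 N·m clockwise.
Total clockwise load moment = 1218 N·m.
The cable tension T acts at 2.3 m; only its component perpendicular to the beam, T sinθ, produces torque. sin 70° = 0.9397.
Setting net torque to zero: T × 2.3 × 0.9397 = 1218 → T = 1218 / 2.161 = 564 N.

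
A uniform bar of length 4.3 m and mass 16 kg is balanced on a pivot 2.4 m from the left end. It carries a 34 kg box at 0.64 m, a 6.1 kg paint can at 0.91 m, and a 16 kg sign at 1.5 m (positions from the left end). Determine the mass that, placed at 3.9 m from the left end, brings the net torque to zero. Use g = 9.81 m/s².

Sum moments about the pivot (at 2.4 m from the left end) (the support reaction has zero arm there).
Beam weight: 16 × 9.81 = 157 N down at 2.15 m → arm 0.25 m, τ = 157 × 0.25 = 39.25 N·m counterclockwise.
Box: 34 × 9.81 = 333.5 N down at 0.64 m → arm 1.76 m, τ = 333.5 × 1.76 = 587 N·m counterclockwise.
Paint can: 6.1 × 9.81 = 59.84 N down at 0.91 m → arm 1.49 m, τ = 59.84 × 1.49 = 89.16 N·m counterclockwise.
Sign: 16 × 9.81 = 157 N down at 1.5 m → arm 0.9 m, τ = 157 × 0.9 = 141.3 N·m counterclockwise.
Net moment of known loads = 856.7 N·m counterclockwise.
An unknown mass m at 3.9 m has arm 1.5 m; its moment is m·g·1.5 clockwise.
Balancing moments: m × 9.81 × 1.5 = 856.7, giving m = 856.7 / (9.81 × 1.5) = 58.2 kg.

m ≈ 58.2 kg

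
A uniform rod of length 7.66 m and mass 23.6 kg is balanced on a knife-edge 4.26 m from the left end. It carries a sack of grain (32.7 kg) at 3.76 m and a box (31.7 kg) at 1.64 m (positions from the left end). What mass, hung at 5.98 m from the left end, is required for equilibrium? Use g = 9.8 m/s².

Take moments about the knife-edge (at 4.26 m from the left end).
Beam weight: 23.6 × 9.8 = 231.3 N down at 3.83 m → arm 0.43 m, τ = 231.3 × 0.43 = 99.46 N·m counterclockwise.
Sack of grain: 32.7 × 9.8 = 320.5 N down at 3.76 m → arm 0.5 m, τ = 320.5 × 0.5 = 160.2 N·m counterclockwise.
Box: 31.7 × 9.8 = 310.7 N down at 1.64 m → arm 2.62 m, τ = 310.7 × 2.62 = 814 N·m counterclockwise.
Net moment of known loads = 1074 N·m counterclockwise.
An unknown mass m at 5.98 m has arm 1.72 m; its moment is m·g·1.72 clockwise.
Balancing moments: m × 9.8 × 1.72 = 1074, giving m = 1074 / (9.8 × 1.72) = 63.7 kg.

m ≈ 63.7 kg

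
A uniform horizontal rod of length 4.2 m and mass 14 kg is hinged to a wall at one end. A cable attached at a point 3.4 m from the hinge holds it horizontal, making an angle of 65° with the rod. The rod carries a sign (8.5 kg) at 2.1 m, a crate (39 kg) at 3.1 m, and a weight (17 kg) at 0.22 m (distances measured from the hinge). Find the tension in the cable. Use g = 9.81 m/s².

Sum moments about the hinge (the unknown hinge reaction has zero arm there).
Beam weight: 14 × 9.81 = 137.3 N down at 2.1 m → arm 2.1 m, τ = 137.3 × 2.1 = 288.3 N·m clockwise.
Sign: 8.5 × 9.81 = 83.39 N down at 2.1 m → arm 2.1 m, τ = 83.39 × 2.1 = 175.1 N·m clockwise.
Crate: 39 × 9.81 = 382.6 N down at 3.1 m → arm 3.1 m, τ = 382.6 × 3.1 = 1186 N·m clockwise.
Weight: 17 × 9.81 = 166.8 N down at 0.22 m → arm 0.22 m, τ = 166.8 × 0.22 = 36.7 N·m clockwise.
Total clockwise load moment = 1686 N·m.
The cable tension T acts at 3.4 m; only its component perpendicular to the rod, T sinθ, produces torque. sin 65° = 0.9063.
For rotational equilibrium, T × 3.4 × 0.9063 = 1686, so T = 1686 / 3.081 = 547 N.

T ≈ 547 N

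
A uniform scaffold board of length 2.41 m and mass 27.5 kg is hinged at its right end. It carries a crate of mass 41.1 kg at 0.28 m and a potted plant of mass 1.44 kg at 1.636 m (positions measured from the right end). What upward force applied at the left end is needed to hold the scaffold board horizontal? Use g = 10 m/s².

F ≈ 195 N

Sum moments about the right end (the unknown pivot reaction has zero arm there).
Beam weight: 27.5 × 10 = 275 N down at 1.205 m → arm 1.205 m, τ = 275 × 1.205 = 331.4 N·m counterclockwise.
Crate: 41.1 × 10 = 411 N down at 0.28 m → arm 0.28 m, τ = 411 × 0.28 = 115.1 N·m counterclockwise.
Potted plant: 1.44 × 10 = 14.4 N down at 1.636 m → arm 1.636 m, τ = 14.4 × 1.636 = 23.56 N·m counterclockwise.
Net moment of the loads = 470.1 N·m counterclockwise.
The upward force F acts at the left end, arm 2.41 m, giving F × 2.41 clockwise.
Στ = 0 ⇒ F × 2.41 = 470.1 ⇒ F = 470.1 / 2.41 = 195 N.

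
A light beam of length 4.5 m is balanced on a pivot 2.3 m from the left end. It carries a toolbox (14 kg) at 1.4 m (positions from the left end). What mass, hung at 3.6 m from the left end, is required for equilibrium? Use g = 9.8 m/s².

m ≈ 9.69 kg

Sum moments about the pivot (at 2.3 m from the left end) (the support reaction has zero arm there).
Toolbox: 14 × 9.8 = 137.2 N down at 1.4 m → arm 0.9 m, τ = 137.2 × 0.9 = 123.5 N·m counterclockwise.
Net moment of known loads = 123.5 N·m counterclockwise.
An unknown mass m at 3.6 m has arm 1.3 m; its moment is m·g·1.3 clockwise.
Balancing moments: m × 9.8 × 1.3 = 123.5, giving m = 123.5 / (9.8 × 1.3) = 9.69 kg.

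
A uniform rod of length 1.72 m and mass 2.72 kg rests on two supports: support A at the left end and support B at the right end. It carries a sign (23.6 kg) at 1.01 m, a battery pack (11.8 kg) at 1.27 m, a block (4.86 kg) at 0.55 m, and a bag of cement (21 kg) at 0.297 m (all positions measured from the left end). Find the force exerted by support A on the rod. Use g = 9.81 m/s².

Choose support B as the axis so its reaction then has zero moment arm.
Beam weight: 2.72 × 9.81 = 26.68 N down at 0.86 m → arm 0.86 m, τ = 26.68 × 0.86 = 22.94 N·m counterclockwise.
Sign: 23.6 × 9.81 = 231.5 N down at 1.01 m → arm 0.71 m, τ = 231.5 × 0.71 = 164.4 N·m counterclockwise.
Battery pack: 11.8 × 9.81 = 115.8 N down at 1.27 m → arm 0.45 m, τ = 115.8 × 0.45 = 52.11 N·m counterclockwise.
Block: 4.86 × 9.81 = 47.68 N down at 0.55 m → arm 1.17 m, τ = 47.68 × 1.17 = 55.79 N·m counterclockwise.
Bag of cement: 21 × 9.81 = 206 N down at 0.297 m → arm 1.423 m, τ = 206 × 1.423 = 293.1 N·m counterclockwise.
Net load moment about support B = 588.3 N·m counterclockwise.
Reaction R at support A is upward at 0 m, arm 1.72 m → moment R × 1.72 clockwise.
Setting net torque to zero: R × 1.72 = 588.3 → R = 342 N.

R_A ≈ 342 N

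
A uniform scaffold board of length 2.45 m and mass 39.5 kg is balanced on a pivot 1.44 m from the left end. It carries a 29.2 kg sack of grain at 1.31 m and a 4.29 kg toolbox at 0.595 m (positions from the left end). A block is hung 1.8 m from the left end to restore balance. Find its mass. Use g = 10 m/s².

m ≈ 44.2 kg

Taking torques about the pivot (at 1.44 m from the left end):
Beam weight: 39.5 × 10 = 395 N down at 1.225 m → arm 0.215 m, τ = 395 × 0.215 = 84.92 N·m counterclockwise.
Sack of grain: 29.2 × 10 = 292 N down at 1.31 m → arm 0.13 m, τ = 292 × 0.13 = 37.96 N·m counterclockwise.
Toolbox: 4.29 × 10 = 42.9 N down at 0.595 m → arm 0.845 m, τ = 42.9 × 0.845 = 36.25 N·m counterclockwise.
Net moment of known loads = 159.1 N·m counterclockwise.
An unknown mass m at 1.8 m has arm 0.36 m; its moment is m·g·0.36 clockwise.
Στ = 0 ⇒ m × 10 × 0.36 = 159.1 ⇒ m = 159.1 / (10 × 0.36) = 44.2 kg.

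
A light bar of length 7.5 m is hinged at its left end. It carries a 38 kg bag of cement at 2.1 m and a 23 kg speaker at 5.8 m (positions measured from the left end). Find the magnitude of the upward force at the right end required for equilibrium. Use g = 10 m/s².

F ≈ 284 N

About the left end:
Bag of cement: 38 × 10 = 380 N down at 2.1 m → arm 2.1 m, τ = 380 × 2.1 = 798 N·m clockwise.
Speaker: 23 × 10 = 230 N down at 5.8 m → arm 5.8 m, τ = 230 × 5.8 = 1334 N·m clockwise.
Net moment of the loads = 2132 N·m clockwise.
The upward force F acts at the right end, arm 7.5 m, giving F × 7.5 counterclockwise.
Στ = 0 ⇒ F × 7.5 = 2132 ⇒ F = 2132 / 7.5 = 284 N.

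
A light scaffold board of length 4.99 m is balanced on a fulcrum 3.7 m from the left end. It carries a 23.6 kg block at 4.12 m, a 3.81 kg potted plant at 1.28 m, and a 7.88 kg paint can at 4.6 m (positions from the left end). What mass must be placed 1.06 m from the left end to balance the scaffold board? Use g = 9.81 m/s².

Taking torques about the fulcrum (at 3.7 m from the left end):
Block: 23.6 × 9.81 = 231.5 N down at 4.12 m → arm 0.42 m, τ = 231.5 × 0.42 = 97.23 N·m clockwise.
Potted plant: 3.81 × 9.81 = 37.38 N down at 1.28 m → arm 2.42 m, τ = 37.38 × 2.42 = 90.46 N·m counterclockwise.
Paint can: 7.88 × 9.81 = 77.3 N down at 4.6 m → arm 0.9 m, τ = 77.3 × 0.9 = 69.57 N·m clockwise.
Net moment of known loads = 76.34 N·m clockwise.
An unknown mass m at 1.06 m has arm 2.64 m; its moment is m·g·2.64 counterclockwise.
Balancing moments: m × 9.81 × 2.64 = 76.34, giving m = 76.34 / (9.81 × 2.64) = 2.95 kg.

m ≈ 2.95 kg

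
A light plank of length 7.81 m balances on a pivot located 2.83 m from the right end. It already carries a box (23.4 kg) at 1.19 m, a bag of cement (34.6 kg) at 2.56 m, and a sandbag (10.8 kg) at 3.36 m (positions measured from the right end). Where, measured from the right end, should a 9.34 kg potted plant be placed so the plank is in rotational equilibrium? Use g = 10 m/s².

Taking torques about the pivot (at 2.83 m from the right end):
Box: 23.4 × 10 = 234 N down at 1.19 m → arm 1.64 m, τ = 234 × 1.64 = 383.8 N·m clockwise.
Bag of cement: 34.6 × 10 = 346 N down at 2.56 m → arm 0.27 m, τ = 346 × 0.27 = 93.42 N·m clockwise.
Sandbag: 10.8 × 10 = 108 N down at 3.36 m → arm 0.53 m, τ = 108 × 0.53 = 57.24 N·m counterclockwise.
Net moment of existing loads = 420 N·m clockwise.
The potted plant weighs 9.34 × 10 = 93.4 N and must supply an equal counterclockwise moment, so its lever arm about the pivot is 420 / 93.4 = 4.5 m.
That puts it at 2.83 + 4.5 = 7.33 m from the right end.

x ≈ 7.33 m from the right end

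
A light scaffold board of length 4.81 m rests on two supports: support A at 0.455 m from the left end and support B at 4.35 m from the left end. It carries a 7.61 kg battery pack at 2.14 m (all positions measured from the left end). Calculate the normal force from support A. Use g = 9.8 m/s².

Take moments about support B.
Battery pack: 7.61 × 9.8 = 74.58 N down at 2.14 m → arm 2.21 m, τ = 74.58 × 2.21 = 164.8 N·m counterclockwise.
Net load moment about support B = 164.8 N·m counterclockwise.
Reaction R at support A is upward at 0.455 m, arm 3.895 m → moment R × 3.895 clockwise.
Στ = 0 ⇒ R × 3.895 = 164.8 ⇒ R = 42.3 N.

R_A ≈ 42.3 N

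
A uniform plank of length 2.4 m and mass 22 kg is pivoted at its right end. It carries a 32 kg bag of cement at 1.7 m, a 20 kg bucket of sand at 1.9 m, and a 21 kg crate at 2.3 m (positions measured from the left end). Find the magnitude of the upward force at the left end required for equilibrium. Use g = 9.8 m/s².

Sum moments about the right end (the unknown pivot reaction has zero arm there).
Beam weight: 22 × 9.8 = 215.6 N down at 1.2 m → arm 1.2 m, τ = 215.6 × 1.2 = 258.7 N·m counterclockwise.
Bag of cement: 32 × 9.8 = 313.6 N down at 1.7 m → arm 0.7 m, τ = 313.6 × 0.7 = 219.5 N·m counterclockwise.
Bucket of sand: 20 × 9.8 = 196 N down at 1.9 m → arm 0.5 m, τ = 196 × 0.5 = 98 N·m counterclockwise.
Crate: 21 × 9.8 = 205.8 N down at 2.3 m → arm 0.1 m, τ = 205.8 × 0.1 = 20.58 N·m counterclockwise.
Net moment of the loads = 596.8 N·m counterclockwise.
The upward force F acts at the left end, arm 2.4 m, giving F × 2.4 clockwise.
Στ = 0 ⇒ F × 2.4 = 596.8 ⇒ F = 596.8 / 2.4 = 249 N.

F ≈ 249 N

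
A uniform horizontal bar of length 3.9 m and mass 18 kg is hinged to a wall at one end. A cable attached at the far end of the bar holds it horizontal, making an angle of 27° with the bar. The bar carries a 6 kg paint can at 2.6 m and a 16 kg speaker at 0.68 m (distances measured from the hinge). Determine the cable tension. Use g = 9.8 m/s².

T ≈ 341 N

Sum moments about the hinge (the unknown hinge reaction has zero arm there).
Beam weight: 18 × 9.8 = 176.4 N down at 1.95 m → arm 1.95 m, τ = 176.4 × 1.95 = 344 N·m clockwise.
Paint can: 6 × 9.8 = 58.8 N down at 2.6 m → arm 2.6 m, τ = 58.8 × 2.6 = 152.9 N·m clockwise.
Speaker: 16 × 9.8 = 156.8 N down at 0.68 m → arm 0.68 m, τ = 156.8 × 0.68 = 106.6 N·m clockwise.
Total clockwise load moment = 603.5 N·m.
The cable tension T acts at 3.9 m; only its component perpendicular to the bar, T sinθ, produces torque. sin 27° = 0.454.
Balancing moments: T × 3.9 × 0.454 = 603.5, giving T = 603.5 / 1.771 = 341 N.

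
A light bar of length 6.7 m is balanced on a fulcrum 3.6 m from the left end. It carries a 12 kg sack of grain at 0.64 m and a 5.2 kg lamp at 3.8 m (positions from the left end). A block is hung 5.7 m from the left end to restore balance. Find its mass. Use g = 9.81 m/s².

m ≈ 16.4 kg

Taking torques about the fulcrum (at 3.6 m from the left end):
Sack of grain: 12 × 9.81 = 117.7 N down at 0.64 m → arm 2.96 m, τ = 117.7 × 2.96 = 348.4 N·m counterclockwise.
Lamp: 5.2 × 9.81 = 51.01 N down at 3.8 m → arm 0.2 m, τ = 51.01 × 0.2 = 10.2 N·m clockwise.
Net moment of known loads = 338.2 N·m counterclockwise.
An unknown mass m at 5.7 m has arm 2.1 m; its moment is m·g·2.1 clockwise.
Στ = 0 ⇒ m × 9.81 × 2.1 = 338.2 ⇒ m = 338.2 / (9.81 × 2.1) = 16.4 kg.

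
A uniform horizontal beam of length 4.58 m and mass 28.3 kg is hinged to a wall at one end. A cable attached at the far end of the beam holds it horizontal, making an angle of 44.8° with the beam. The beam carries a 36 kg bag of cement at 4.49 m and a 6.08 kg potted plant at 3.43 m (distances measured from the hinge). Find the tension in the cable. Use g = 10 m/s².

T ≈ 766 N

Taking torques about the hinge:
Beam weight: 28.3 × 10 = 283 N down at 2.29 m → arm 2.29 m, τ = 283 × 2.29 = 648.1 N·m clockwise.
Bag of cement: 36 × 10 = 360 N down at 4.49 m → arm 4.49 m, τ = 360 × 4.49 = 1616 N·m clockwise.
Potted plant: 6.08 × 10 = 60.8 N down at 3.43 m → arm 3.43 m, τ = 60.8 × 3.43 = 208.5 N·m clockwise.
Total clockwise load moment = 2473 N·m.
The cable tension T acts at 4.58 m; only its component perpendicular to the beam, T sinθ, produces torque. sin 44.8° = 0.7046.
Balancing moments: T × 4.58 × 0.7046 = 2473, giving T = 2473 / 3.227 = 766 N.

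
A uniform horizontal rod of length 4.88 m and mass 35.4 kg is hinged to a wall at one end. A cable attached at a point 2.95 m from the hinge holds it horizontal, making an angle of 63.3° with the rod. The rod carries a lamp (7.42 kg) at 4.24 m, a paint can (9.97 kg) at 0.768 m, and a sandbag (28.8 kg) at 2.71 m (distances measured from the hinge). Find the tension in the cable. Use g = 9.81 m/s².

T ≈ 758 N

Sum moments about the hinge (the unknown hinge reaction has zero arm there).
Beam weight: 35.4 × 9.81 = 347.3 N down at 2.44 m → arm 2.44 m, τ = 347.3 × 2.44 = 847.4 N·m clockwise.
Lamp: 7.42 × 9.81 = 72.79 N down at 4.24 m → arm 4.24 m, τ = 72.79 × 4.24 = 308.6 N·m clockwise.
Paint can: 9.97 × 9.81 = 97.81 N down at 0.768 m → arm 0.768 m, τ = 97.81 × 0.768 = 75.12 N·m clockwise.
Sandbag: 28.8 × 9.81 = 282.5 N down at 2.71 m → arm 2.71 m, τ = 282.5 × 2.71 = 765.6 N·m clockwise.
Total clockwise load moment = 1997 N·m.
The cable tension T acts at 2.95 m; only its component perpendicular to the rod, T sinθ, produces torque. sin 63.3° = 0.8934.
Setting net torque to zero: T × 2.95 × 0.8934 = 1997 → T = 1997 / 2.636 = 758 N.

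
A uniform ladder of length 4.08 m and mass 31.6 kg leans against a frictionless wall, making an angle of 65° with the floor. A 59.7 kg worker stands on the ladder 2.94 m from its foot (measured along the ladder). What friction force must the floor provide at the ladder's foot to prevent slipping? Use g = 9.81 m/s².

f ≈ 269 N

Sum moments about the foot of the ladder (the floor normal and friction both act there and drop out).
Ladder weight 31.6×9.81 = 310 N acts at 2.04 m along the ladder; its horizontal arm is 2.04·cos65° = 0.8621 m → τ = 267.3 N·m clockwise.
Worker: 59.7×9.81 = 585.7 N at 2.94 m → arm 1.242 m → τ = 727.4 N·m clockwise.
Wall normal N acts horizontally at the top; its moment arm is the height L sinθ = 4.08·sin65° = 3.698 m, counterclockwise.
For rotational equilibrium, N × 3.698 = 994.7, so N = 269 N.
ΣFx = 0: friction at the foot balances the wall's push, so f = N_wall = 269 N.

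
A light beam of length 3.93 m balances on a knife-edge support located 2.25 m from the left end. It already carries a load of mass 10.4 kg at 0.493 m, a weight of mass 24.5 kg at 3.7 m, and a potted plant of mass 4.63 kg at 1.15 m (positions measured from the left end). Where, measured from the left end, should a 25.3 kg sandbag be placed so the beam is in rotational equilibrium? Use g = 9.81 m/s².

x ≈ 1.77 m from the left end

Take moments about the knife-edge support (at 2.25 m from the left end).
Load: 10.4 × 9.81 = 102 N down at 0.493 m → arm 1.757 m, τ = 102 × 1.757 = 179.2 N·m counterclockwise.
Weight: 24.5 × 9.81 = 240.3 N down at 3.7 m → arm 1.45 m, τ = 240.3 × 1.45 = 348.4 N·m clockwise.
Potted plant: 4.63 × 9.81 = 45.42 N down at 1.15 m → arm 1.1 m, τ = 45.42 × 1.1 = 49.96 N·m counterclockwise.
Net moment of existing loads = 119.2 N·m clockwise.
The sandbag weighs 25.3 × 9.81 = 248.2 N and must supply an equal counterclockwise moment, so its lever arm about the knife-edge support is 119.2 / 248.2 = 0.48 m.
That puts it at 2.25 − 0.48 = 1.77 m from the left end.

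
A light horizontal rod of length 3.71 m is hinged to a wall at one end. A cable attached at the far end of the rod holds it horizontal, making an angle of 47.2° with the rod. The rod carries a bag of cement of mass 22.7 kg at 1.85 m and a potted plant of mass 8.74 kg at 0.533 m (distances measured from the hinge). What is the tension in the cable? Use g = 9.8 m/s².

Take moments about the hinge.
Bag of cement: 22.7 × 9.8 = 222.5 N down at 1.85 m → arm 1.85 m, τ = 222.5 × 1.85 = 411.6 N·m clockwise.
Potted plant: 8.74 × 9.8 = 85.65 N down at 0.533 m → arm 0.533 m, τ = 85.65 × 0.533 = 45.65 N·m clockwise.
Total clockwise load moment = 457.2 N·m.
The cable tension T acts at 3.71 m; only its component perpendicular to the rod, T sinθ, produces torque. sin 47.2° = 0.7337.
Setting net torque to zero: T × 3.71 × 0.7337 = 457.2 → T = 457.2 / 2.722 = 168 N.

T ≈ 168 N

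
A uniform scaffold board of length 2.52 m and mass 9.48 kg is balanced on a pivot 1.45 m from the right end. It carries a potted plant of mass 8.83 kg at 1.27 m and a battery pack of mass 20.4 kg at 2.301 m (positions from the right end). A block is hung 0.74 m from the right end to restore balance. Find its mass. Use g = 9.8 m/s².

Take moments about the pivot (at 1.45 m from the right end).
Beam weight: 9.48 × 9.8 = 92.9 N down at 1.26 m → arm 0.19 m, τ = 92.9 × 0.19 = 17.65 N·m clockwise.
Potted plant: 8.83 × 9.8 = 86.53 N down at 1.27 m → arm 0.18 m, τ = 86.53 × 0.18 = 15.58 N·m clockwise.
Battery pack: 20.4 × 9.8 = 199.9 N down at 2.301 m → arm 0.851 m, τ = 199.9 × 0.851 = 170.1 N·m counterclockwise.
Net moment of known loads = 136.9 N·m counterclockwise.
An unknown mass m at 0.74 m has arm 0.71 m; its moment is m·g·0.71 clockwise.
Setting net torque to zero: m × 9.8 × 0.71 = 136.9 → m = 136.9 / (9.8 × 0.71) = 19.7 kg.

m ≈ 19.7 kg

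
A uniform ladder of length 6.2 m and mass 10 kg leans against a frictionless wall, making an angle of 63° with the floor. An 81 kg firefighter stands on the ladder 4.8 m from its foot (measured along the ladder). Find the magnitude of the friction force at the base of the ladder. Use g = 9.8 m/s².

Take moments about the foot of the ladder.
Ladder weight 10×9.8 = 98 N acts at 3.1 m along the ladder; its horizontal arm is 3.1·cos63° = 1.407 m → τ = 137.9 N·m clockwise.
Firefighter: 81×9.8 = 793.8 N at 4.8 m → arm 2.179 m → τ = 1730 N·m clockwise.
Wall normal N acts horizontally at the top; its moment arm is the height L sinθ = 6.2·sin63° = 5.524 m, counterclockwise.
Balancing moments: N × 5.524 = 1868, giving N = 338 N.
ΣFx = 0: friction at the foot balances the wall's push, so f = N_wall = 338 N.

f ≈ 338 N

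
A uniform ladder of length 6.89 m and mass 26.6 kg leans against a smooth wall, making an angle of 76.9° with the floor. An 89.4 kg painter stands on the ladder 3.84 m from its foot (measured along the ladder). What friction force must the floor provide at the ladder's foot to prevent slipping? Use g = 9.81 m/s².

Taking torques about the foot of the ladder:
Ladder weight 26.6×9.81 = 260.9 N acts at 3.445 m along the ladder; its horizontal arm is 3.445·cos76.9° = 0.7808 m → τ = 203.7 N·m clockwise.
Painter: 89.4×9.81 = 877 N at 3.84 m → arm 0.8703 m → τ = 763.3 N·m clockwise.
Wall normal N acts horizontally at the top; its moment arm is the height L sinθ = 6.89·sin76.9° = 6.711 m, counterclockwise.
For rotational equilibrium, N × 6.711 = 967, so N = 144 N.
ΣFx = 0: friction at the foot balances the wall's push, so f = N_wall = 144 N.

f ≈ 144 N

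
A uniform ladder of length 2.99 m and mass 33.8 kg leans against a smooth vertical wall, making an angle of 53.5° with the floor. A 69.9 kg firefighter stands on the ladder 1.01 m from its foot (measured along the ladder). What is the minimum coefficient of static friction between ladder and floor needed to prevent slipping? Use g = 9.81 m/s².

About the foot of the ladder:
Ladder weight 33.8×9.81 = 331.6 N acts at 1.495 m along the ladder; its horizontal arm is 1.495·cos53.5° = 0.8893 m → τ = 294.9 N·m clockwise.
Firefighter: 69.9×9.81 = 685.7 N at 1.01 m → arm 0.6008 m → τ = 412 N·m clockwise.
Wall normal N acts horizontally at the top; its moment arm is the height L sinθ = 2.99·sin53.5° = 2.404 m, counterclockwise.
Balancing moments: N × 2.404 = 706.9, giving N = 294.1 N.
ΣFx = 0 ⇒ f = N_wall = 294.1 N. ΣFy = 0 ⇒ N_floor = 1017 N.
μ_min = f / N_floor = 294.1 / 1017 = 0.289.

μ_min ≈ 0.289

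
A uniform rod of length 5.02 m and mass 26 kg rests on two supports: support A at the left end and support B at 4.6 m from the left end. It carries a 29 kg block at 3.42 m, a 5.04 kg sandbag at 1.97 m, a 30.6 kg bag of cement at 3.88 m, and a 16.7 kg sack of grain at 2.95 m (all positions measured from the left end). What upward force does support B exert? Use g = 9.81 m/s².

Choose support A as the axis so its reaction then has zero moment arm.
Beam weight: 26 × 9.81 = 255.1 N down at 2.51 m → arm 2.51 m, τ = 255.1 × 2.51 = 640.3 N·m clockwise.
Block: 29 × 9.81 = 284.5 N down at 3.42 m → arm 3.42 m, τ = 284.5 × 3.42 = 973 N·m clockwise.
Sandbag: 5.04 × 9.81 = 49.44 N down at 1.97 m → arm 1.97 m, τ = 49.44 × 1.97 = 97.4 N·m clockwise.
Bag of cement: 30.6 × 9.81 = 300.2 N down at 3.88 m → arm 3.88 m, τ = 300.2 × 3.88 = 1165 N·m clockwise.
Sack of grain: 16.7 × 9.81 = 163.8 N down at 2.95 m → arm 2.95 m, τ = 163.8 × 2.95 = 483.2 N·m clockwise.
Net load moment about support A = 3359 N·m clockwise.
Reaction R at support B is upward at 4.6 m, arm 4.6 m → moment R × 4.6 counterclockwise.
For rotational equilibrium, R × 4.6 = 3359, so R = 730 N.

R_B ≈ 730 N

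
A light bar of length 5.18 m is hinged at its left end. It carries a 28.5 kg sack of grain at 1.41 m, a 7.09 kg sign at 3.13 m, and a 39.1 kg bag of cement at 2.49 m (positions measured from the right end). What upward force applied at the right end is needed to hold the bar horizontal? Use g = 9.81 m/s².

Choose the left end as the axis so the unknown pivot reaction has zero arm there.
Sack of grain: 28.5 × 9.81 = 279.6 N down at 1.41 m → arm 3.77 m, τ = 279.6 × 3.77 = 1054 N·m clockwise.
Sign: 7.09 × 9.81 = 69.55 N down at 3.13 m → arm 2.05 m, τ = 69.55 × 2.05 = 142.6 N·m clockwise.
Bag of cement: 39.1 × 9.81 = 383.6 N down at 2.49 m → arm 2.69 m, τ = 383.6 × 2.69 = 1032 N·m clockwise.
Net moment of the loads = 2229 N·m clockwise.
The upward force F acts at the right end, arm 5.18 m, giving F × 5.18 counterclockwise.
Στ = 0 ⇒ F × 5.18 = 2229 ⇒ F = 2229 / 5.18 = 430 N.

F ≈ 430 N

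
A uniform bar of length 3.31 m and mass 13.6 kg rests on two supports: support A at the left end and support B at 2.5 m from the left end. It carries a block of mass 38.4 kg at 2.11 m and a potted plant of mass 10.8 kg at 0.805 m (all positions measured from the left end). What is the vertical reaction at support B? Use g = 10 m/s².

About support A:
Beam weight: 13.6 × 10 = 136 N down at 1.655 m → arm 1.655 m, τ = 136 × 1.655 = 225.1 N·m clockwise.
Block: 38.4 × 10 = 384 N down at 2.11 m → arm 2.11 m, τ = 384 × 2.11 = 810.2 N·m clockwise.
Potted plant: 10.8 × 10 = 108 N down at 0.805 m → arm 0.805 m, τ = 108 × 0.805 = 86.94 N·m clockwise.
Net load moment about support A = 1122 N·m clockwise.
Reaction R at support B is upward at 2.5 m, arm 2.5 m → moment R × 2.5 counterclockwise.
Balancing moments: R × 2.5 = 1122, giving R = 449 N.

R_B ≈ 449 N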